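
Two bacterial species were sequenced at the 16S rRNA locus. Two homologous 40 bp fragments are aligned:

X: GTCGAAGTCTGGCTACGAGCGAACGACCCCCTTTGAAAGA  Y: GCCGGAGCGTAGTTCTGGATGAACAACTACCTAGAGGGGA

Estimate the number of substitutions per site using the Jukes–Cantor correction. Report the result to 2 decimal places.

The sequences differ at 20 of 40 sites, so p = 20/40 = 0.5.
d = −(3/4) ln(1 − 4p/3) = −0.75 ln(1 − 0.666667) = −0.75 ln(0.333333)
  = −0.75 × (-1.098613) = 0.823960 substitutions/site.

0.82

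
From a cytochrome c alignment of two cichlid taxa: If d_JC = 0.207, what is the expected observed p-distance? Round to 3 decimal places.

p = (3/4)(1 − e^(−4d/3)) = 0.75 × (1 − e^(-0.276)) = 0.75 × (1 − 0.758813) = 0.180890.

0.181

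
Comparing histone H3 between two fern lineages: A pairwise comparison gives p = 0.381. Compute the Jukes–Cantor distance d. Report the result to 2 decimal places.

d = −(3/4) ln(1 − 4p/3) = −0.75 ln(1 − 0.508) = −0.75 ln(0.492)
  = −0.75 × (-0.709277) = 0.531958 substitutions/site.

0.53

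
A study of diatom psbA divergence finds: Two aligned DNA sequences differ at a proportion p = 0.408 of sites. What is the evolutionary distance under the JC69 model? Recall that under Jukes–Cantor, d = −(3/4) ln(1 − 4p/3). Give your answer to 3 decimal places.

d = −(3/4) ln(1 − 4p/3) = −0.75 ln(1 − 0.544) = −0.75 ln(0.456)
  = −0.75 × (-0.785262) = 0.588947 substitutions/site.

0.589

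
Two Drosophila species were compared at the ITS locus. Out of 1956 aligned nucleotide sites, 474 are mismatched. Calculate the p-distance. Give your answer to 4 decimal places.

p = 474/1956 = 0.242331… ≈ 0.2423 (to 4 d.p.).

0.2423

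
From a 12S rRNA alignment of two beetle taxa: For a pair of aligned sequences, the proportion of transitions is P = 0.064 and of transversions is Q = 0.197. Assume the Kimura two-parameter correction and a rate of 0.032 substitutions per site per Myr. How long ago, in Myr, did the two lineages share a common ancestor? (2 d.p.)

5.03

Under the Kimura two-parameter model, d = −½ ln(1 − 2P − Q) − ¼ ln(1 − 2Q).
1 − 2P − Q = 0.675, giving −½ ln(0.675) = 0.196521.
1 − 2Q = 0.606, giving −¼ ln(0.606) = 0.125219.
d = 0.196521 + 0.125219 = 0.321740.
Under a molecular clock d = 2μt, so t = d/(2μ) = 0.321740 / (2 × 0.032) = 5.03 Myr.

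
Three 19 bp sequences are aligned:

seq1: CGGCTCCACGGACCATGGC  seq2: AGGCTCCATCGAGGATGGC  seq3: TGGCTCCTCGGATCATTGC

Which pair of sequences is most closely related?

seq1 and seq3

seq1–seq2: 5/19 differ, p = 0.263, d = 0.324.
seq1–seq3: 4/19 differ, p = 0.211, d = 0.247.
seq2–seq3: 7/19 differ, p = 0.368, d = 0.507.
The smallest distance is between seq1 and seq3.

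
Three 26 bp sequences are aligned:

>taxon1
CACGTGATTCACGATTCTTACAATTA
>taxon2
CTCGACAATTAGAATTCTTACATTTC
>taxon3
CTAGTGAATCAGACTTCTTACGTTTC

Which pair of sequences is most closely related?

taxon2 and taxon3

taxon1–taxon2: 9/26 differ, p = 0.346, d = 0.464.
taxon1–taxon3: 9/26 differ, p = 0.346, d = 0.464.
taxon2–taxon3: 6/26 differ, p = 0.231, d = 0.276.
The smallest distance is between taxon2 and taxon3.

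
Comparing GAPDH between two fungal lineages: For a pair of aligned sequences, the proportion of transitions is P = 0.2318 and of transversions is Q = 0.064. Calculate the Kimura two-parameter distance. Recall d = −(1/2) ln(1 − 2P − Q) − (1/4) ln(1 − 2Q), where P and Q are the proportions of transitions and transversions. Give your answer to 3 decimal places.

Under the Kimura two-parameter model, d = −½ ln(1 − 2P − Q) − ¼ ln(1 − 2Q).
1 − 2P − Q = 0.4724, giving −½ ln(0.4724) = 0.374965.
1 − 2Q = 0.872, giving −¼ ln(0.872) = 0.034241.
d = 0.374965 + 0.034241 = 0.409206.

0.409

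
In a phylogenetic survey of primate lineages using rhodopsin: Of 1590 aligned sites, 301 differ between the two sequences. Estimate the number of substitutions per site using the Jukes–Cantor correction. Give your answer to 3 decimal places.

0.218

p = 301/1590 ≈ 0.189308.
d = −(3/4) ln(1 − 4p/3) = −0.75 ln(1 − 0.252411) = −0.75 ln(0.747589)
  = −0.75 × (-0.290902) = 0.218177 substitutions/site.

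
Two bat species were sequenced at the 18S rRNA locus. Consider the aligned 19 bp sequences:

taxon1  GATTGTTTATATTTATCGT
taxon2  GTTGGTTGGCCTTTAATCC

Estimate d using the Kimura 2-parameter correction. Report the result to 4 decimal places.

Of 19 sites, 4 differences are transitions and 6 are transversions, so P = 4/19 ≈ 0.210526 and Q = 6/19 ≈ 0.315789.
Under the Kimura two-parameter model, d = −½ ln(1 − 2P − Q) − ¼ ln(1 − 2Q).
1 − 2P − Q = 0.263159, giving −½ ln(0.263159) = 0.667498.
1 − 2Q = 0.368422, giving −¼ ln(0.368422) = 0.249632.
d = 0.667498 + 0.249632 = 0.917130.

0.9171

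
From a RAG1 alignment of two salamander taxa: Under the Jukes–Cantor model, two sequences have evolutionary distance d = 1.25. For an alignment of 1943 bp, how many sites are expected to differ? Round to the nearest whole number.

1182

Invert JC69: p = (3/4)(1 − e^(−4d/3)) = 0.75 × (1 − e^(-1.666667)) = 0.75 × (1 − 0.188876) = 0.608343.
Expected differing sites = pL ≈ 0.608343 × 1943 = 1182.010449 ≈ 1182.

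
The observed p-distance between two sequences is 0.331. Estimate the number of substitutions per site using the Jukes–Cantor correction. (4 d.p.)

d = −(3/4) ln(1 − 4p/3) = −0.75 ln(1 − 0.441333) = −0.75 ln(0.558667)
  = −0.75 × (-0.582202) = 0.436652 substitutions/site.

0.4367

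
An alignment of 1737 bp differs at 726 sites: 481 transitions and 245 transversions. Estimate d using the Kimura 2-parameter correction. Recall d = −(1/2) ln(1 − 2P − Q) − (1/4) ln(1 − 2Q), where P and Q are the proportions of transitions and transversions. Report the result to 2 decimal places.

0.68

P = 481/1737 ≈ 0.276914 and Q = 245/1737 ≈ 0.141048.
Under the Kimura two-parameter model, d = −½ ln(1 − 2P − Q) − ¼ ln(1 − 2Q).
1 − 2P − Q = 0.305124, giving −½ ln(0.305124) = 0.593519.
1 − 2Q = 0.717904, giving −¼ ln(0.717904) = 0.082855.
d = 0.593519 + 0.082855 = 0.676374.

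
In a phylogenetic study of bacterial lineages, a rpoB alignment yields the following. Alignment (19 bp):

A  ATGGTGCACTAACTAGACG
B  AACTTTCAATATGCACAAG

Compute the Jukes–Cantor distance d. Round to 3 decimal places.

The sequences differ at 10 of 19 sites (2, 3, 4, 6, 9, 12, 13, 14, 16, 18), so p = 10/19 ≈ 0.526316.
d = −(3/4) ln(1 − 4p/3) = −0.75 ln(1 − 0.701755) = −0.75 ln(0.298245)
  = −0.75 × (-1.209840) = 0.907380 substitutions/site.

0.907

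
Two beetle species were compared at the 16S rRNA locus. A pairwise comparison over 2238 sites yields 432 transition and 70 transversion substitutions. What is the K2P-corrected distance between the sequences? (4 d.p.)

P = 432/2238 ≈ 0.193029 and Q = 70/2238 ≈ 0.031278.
Under the Kimura two-parameter model, d = −½ ln(1 − 2P − Q) − ¼ ln(1 − 2Q).
1 − 2P − Q = 0.582664, giving −½ ln(0.582664) = 0.270072.
1 − 2Q = 0.937444, giving −¼ ln(0.937444) = 0.016150.
d = 0.270072 + 0.016150 = 0.286222.

0.2862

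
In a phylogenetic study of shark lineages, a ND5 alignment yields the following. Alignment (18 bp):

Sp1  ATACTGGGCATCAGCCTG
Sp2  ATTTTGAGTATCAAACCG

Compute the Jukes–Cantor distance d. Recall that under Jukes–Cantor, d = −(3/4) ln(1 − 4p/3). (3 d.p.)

0.548

The sequences differ at 7 of 18 sites (3, 4, 7, 9, 14, 15, 17), so p = 7/18 ≈ 0.388889.
d = −(3/4) ln(1 − 4p/3) = −0.75 ln(1 − 0.518519) = −0.75 ln(0.481481)
  = −0.75 × (-0.730889) = 0.548167 substitutions/site.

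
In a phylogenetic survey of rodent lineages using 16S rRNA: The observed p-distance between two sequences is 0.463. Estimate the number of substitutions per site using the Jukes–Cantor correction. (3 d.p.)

0.720

d = −(3/4) ln(1 − 4p/3) = −0.75 ln(1 − 0.617333) = −0.75 ln(0.382667)
  = −0.75 × (-0.960590) = 0.720443 substitutions/site.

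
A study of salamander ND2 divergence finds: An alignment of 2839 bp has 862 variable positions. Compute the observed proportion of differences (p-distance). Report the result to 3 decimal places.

p = 862/2839 = 0.303628… ≈ 0.304 (to 3 d.p.).

0.304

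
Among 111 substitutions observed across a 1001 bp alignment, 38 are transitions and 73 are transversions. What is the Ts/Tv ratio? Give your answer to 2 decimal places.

0.52

R = 38/73 = 0.520547… ≈ 0.52 (to 2 d.p.).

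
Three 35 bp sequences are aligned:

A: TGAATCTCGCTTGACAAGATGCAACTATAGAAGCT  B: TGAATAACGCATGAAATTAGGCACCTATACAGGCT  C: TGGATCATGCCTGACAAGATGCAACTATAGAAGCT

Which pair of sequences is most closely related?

A and C

A–B: 10/35 differ, p = 0.286, d = 0.360.
A–C: 4/35 differ, p = 0.114, d = 0.124.
B–C: 11/35 differ, p = 0.314, d = 0.407.
The smallest distance is between A and C.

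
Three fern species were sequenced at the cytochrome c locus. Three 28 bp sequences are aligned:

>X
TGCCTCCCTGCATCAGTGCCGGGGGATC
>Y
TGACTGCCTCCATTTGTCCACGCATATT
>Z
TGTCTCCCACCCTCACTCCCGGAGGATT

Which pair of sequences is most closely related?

X–Y: 12/28 differ, p = 0.429, d = 0.635.
X–Z: 8/28 differ, p = 0.286, d = 0.360.
Y–Z: 12/28 differ, p = 0.429, d = 0.635.
The smallest distance is between X and Z.

X and Z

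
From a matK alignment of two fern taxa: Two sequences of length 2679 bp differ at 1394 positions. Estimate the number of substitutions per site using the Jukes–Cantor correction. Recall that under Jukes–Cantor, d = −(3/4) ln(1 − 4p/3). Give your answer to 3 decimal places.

p = 1394/2679 ≈ 0.520343.
d = −(3/4) ln(1 − 4p/3) = −0.75 ln(1 − 0.693791) = −0.75 ln(0.306209)
  = −0.75 × (-1.183487) = 0.887615 substitutions/site.

0.888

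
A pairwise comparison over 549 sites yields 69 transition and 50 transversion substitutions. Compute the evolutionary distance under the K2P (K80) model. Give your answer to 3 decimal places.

P = 69/549 ≈ 0.125683 and Q = 50/549 ≈ 0.091075.
Under the Kimura two-parameter model, d = −½ ln(1 − 2P − Q) − ¼ ln(1 − 2Q).
1 − 2P − Q = 0.657559, giving −½ ln(0.657559) = 0.209610.
1 − 2Q = 0.81785, giving −¼ ln(0.81785) = 0.050269.
d = 0.209610 + 0.050269 = 0.259879.

0.260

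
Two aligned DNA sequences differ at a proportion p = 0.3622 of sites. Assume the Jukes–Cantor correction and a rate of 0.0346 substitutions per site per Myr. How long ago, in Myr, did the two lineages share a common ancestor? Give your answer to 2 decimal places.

d = −(3/4) ln(1 − 4p/3) = −0.75 ln(1 − 0.482933) = −0.75 ln(0.517067)
  = −0.75 × (-0.659583) = 0.494687 substitutions/site.
Under a molecular clock d = 2μt, so t = d/(2μ) = 0.494687 / (2 × 0.0346) = 7.15 Myr.

7.15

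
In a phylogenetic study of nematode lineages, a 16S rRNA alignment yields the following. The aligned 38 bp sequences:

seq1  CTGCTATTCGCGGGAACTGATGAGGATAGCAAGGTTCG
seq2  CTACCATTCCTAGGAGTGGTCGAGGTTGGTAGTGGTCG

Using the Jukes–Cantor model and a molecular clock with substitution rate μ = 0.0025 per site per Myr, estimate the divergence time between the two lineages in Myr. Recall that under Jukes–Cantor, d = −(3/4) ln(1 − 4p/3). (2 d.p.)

The sequences differ at 16 of 38 sites, so p = 16/38 ≈ 0.421053.
d = −(3/4) ln(1 − 4p/3) = −0.75 ln(1 − 0.561404) = −0.75 ln(0.438596)
  = −0.75 × (-0.824177) = 0.618133 substitutions/site.
Under a molecular clock d = 2μt, so t = d/(2μ) = 0.618133 / (2 × 0.0025) = 123.63 Myr.

123.63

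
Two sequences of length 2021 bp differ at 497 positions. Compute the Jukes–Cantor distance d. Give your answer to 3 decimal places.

0.298

p = 497/2021 ≈ 0.245918.
d = −(3/4) ln(1 − 4p/3) = −0.75 ln(1 − 0.327891) = −0.75 ln(0.672109)
  = −0.75 × (-0.397335) = 0.298001 substitutions/site.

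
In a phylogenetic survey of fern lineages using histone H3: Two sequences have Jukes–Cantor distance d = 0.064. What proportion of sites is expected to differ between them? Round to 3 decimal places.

p = (3/4)(1 − e^(−4d/3)) = 0.75 × (1 − e^(-0.085333)) = 0.75 × (1 − 0.918206) = 0.061346.

0.061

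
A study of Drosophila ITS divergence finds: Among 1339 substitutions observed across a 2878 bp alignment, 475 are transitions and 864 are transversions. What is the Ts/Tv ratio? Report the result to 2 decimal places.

R = 475/864 = 0.549768… ≈ 0.55 (to 2 d.p.).

0.55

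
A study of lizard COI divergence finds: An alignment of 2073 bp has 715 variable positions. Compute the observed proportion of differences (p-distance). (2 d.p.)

0.34

p = 715/2073 = 0.344910… ≈ 0.34 (to 2 d.p.).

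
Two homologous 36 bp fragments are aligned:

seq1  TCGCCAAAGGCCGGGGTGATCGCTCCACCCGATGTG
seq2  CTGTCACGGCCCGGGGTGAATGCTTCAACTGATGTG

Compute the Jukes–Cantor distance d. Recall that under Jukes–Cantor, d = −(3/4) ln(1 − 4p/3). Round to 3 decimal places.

The sequences differ at 11 of 36 sites, so p = 11/36 ≈ 0.305556.
d = −(3/4) ln(1 − 4p/3) = −0.75 ln(1 − 0.407408) = −0.75 ln(0.592592)
  = −0.75 × (-0.523249) = 0.392437 substitutions/site.

0.392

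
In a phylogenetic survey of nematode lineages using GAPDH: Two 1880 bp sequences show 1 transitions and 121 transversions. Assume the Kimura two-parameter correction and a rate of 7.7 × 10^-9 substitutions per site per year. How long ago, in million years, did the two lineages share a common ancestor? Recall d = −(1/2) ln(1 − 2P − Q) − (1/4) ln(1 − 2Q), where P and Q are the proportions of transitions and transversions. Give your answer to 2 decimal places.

P = 1/1880 ≈ 0.000532 and Q = 121/1880 ≈ 0.064362.
Under the Kimura two-parameter model, d = −½ ln(1 − 2P − Q) − ¼ ln(1 − 2Q).
1 − 2P − Q = 0.934574, giving −½ ln(0.934574) = 0.033832.
1 − 2Q = 0.871276, giving −¼ ln(0.871276) = 0.034449.
d = 0.033832 + 0.034449 = 0.068281.
Under a molecular clock d = 2μt, so t = d/(2μ) = 0.068281 / (2 × 7.7 × 10^-9) = 4.43 million years.

4.43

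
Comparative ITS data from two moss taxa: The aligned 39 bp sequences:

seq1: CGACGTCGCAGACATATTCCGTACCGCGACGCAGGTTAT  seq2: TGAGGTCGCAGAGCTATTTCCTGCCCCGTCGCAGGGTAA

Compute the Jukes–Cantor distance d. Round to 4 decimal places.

0.3538

The sequences differ at 11 of 39 sites, so p = 11/39 ≈ 0.282051.
d = −(3/4) ln(1 − 4p/3) = −0.75 ln(1 − 0.376068) = −0.75 ln(0.623932)
  = −0.75 × (-0.471714) = 0.353786 substitutions/site.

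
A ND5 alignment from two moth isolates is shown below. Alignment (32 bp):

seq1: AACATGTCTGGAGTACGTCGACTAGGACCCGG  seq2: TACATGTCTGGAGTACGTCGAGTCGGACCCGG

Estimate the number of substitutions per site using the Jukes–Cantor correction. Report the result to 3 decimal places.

0.100

The sequences differ at 3 of 32 sites (1, 22, 24), so p = 3/32 = 0.09375.
d = −(3/4) ln(1 − 4p/3) = −0.75 ln(1 − 0.125) = −0.75 ln(0.875)
  = −0.75 × (-0.133531) = 0.100148 substitutions/site.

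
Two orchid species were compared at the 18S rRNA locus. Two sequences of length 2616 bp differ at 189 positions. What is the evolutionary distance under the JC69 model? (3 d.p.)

0.076

p = 189/2616 ≈ 0.072248.
d = −(3/4) ln(1 − 4p/3) = −0.75 ln(1 − 0.096331) = −0.75 ln(0.903669)
  = −0.75 × (-0.101292) = 0.075969 substitutions/site.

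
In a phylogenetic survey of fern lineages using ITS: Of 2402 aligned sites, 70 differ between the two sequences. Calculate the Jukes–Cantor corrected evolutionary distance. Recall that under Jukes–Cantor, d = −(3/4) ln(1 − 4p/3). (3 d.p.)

0.030

p = 70/2402 ≈ 0.029142.
d = −(3/4) ln(1 − 4p/3) = −0.75 ln(1 − 0.038856) = −0.75 ln(0.961144)
  = −0.75 × (-0.039631) = 0.029723 substitutions/site.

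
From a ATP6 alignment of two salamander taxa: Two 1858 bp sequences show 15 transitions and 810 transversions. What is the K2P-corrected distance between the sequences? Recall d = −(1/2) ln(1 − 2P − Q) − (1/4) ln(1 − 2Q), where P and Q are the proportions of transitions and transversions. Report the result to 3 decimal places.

0.815

P = 15/1858 ≈ 0.008073 and Q = 810/1858 ≈ 0.435953.
Under the Kimura two-parameter model, d = −½ ln(1 − 2P − Q) − ¼ ln(1 − 2Q).
1 − 2P − Q = 0.547901, giving −½ ln(0.547901) = 0.300830.
1 − 2Q = 0.128094, giving −¼ ln(0.128094) = 0.513748.
d = 0.300830 + 0.513748 = 0.814578.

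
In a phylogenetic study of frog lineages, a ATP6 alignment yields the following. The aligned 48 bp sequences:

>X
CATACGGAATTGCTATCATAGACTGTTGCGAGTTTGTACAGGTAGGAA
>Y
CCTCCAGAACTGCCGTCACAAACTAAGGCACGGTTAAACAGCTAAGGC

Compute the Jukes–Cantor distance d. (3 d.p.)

The sequences differ at 20 of 48 sites, so p = 20/48 ≈ 0.416667.
d = −(3/4) ln(1 − 4p/3) = −0.75 ln(1 − 0.555556) = −0.75 ln(0.444444)
  = −0.75 × (-0.810931) = 0.608198 substitutions/site.

0.608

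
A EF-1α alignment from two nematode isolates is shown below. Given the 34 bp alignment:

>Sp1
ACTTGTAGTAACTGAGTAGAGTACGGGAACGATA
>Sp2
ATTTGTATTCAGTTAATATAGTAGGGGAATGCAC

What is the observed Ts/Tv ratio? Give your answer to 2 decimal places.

0.33

Transitions are A↔G and C↔T; transversions are all other mismatches.
Transitions: 3. Transversions: 9.
R = 3/9 = 0.333333… ≈ 0.33 (to 2 d.p.).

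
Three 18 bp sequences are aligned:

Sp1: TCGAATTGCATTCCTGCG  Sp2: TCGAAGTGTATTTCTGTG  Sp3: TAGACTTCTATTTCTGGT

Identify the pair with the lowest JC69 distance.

Sp1 and Sp2

Sp1–Sp2: 4/18 differ, p = 0.222, d = 0.264.
Sp1–Sp3: 7/18 differ, p = 0.389, d = 0.548.
Sp2–Sp3: 6/18 differ, p = 0.333, d = 0.441.
The smallest distance is between Sp1 and Sp2.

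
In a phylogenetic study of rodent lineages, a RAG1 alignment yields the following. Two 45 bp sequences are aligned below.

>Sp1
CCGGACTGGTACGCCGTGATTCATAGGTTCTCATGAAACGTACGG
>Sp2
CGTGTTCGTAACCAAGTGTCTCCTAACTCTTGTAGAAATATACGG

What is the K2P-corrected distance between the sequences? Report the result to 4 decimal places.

0.7927

Of 45 sites, 8 differences are transitions and 14 are transversions, so P = 8/45 ≈ 0.177778 and Q = 14/45 ≈ 0.311111.
Under the Kimura two-parameter model, d = −½ ln(1 − 2P − Q) − ¼ ln(1 − 2Q).
1 − 2P − Q = 0.333333, giving −½ ln(0.333333) = 0.549307.
1 − 2Q = 0.377778, giving −¼ ln(0.377778) = 0.243362.
d = 0.549307 + 0.243362 = 0.792669.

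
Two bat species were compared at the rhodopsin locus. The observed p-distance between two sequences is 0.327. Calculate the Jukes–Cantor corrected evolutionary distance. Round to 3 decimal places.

0.430

d = −(3/4) ln(1 − 4p/3) = −0.75 ln(1 − 0.436) = −0.75 ln(0.564)
  = −0.75 × (-0.572701) = 0.429526 substitutions/site.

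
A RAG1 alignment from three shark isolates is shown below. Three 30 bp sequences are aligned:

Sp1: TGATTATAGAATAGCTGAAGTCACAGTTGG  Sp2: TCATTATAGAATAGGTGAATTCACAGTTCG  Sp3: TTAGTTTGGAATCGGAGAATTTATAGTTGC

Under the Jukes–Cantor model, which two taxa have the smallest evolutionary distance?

Sp1 and Sp2

Sp1–Sp2: 4/30 differ, p = 0.133, d = 0.147.
Sp1–Sp3: 11/30 differ, p = 0.367, d = 0.503.
Sp2–Sp3: 10/30 differ, p = 0.333, d = 0.441.
The smallest distance is between Sp1 and Sp2.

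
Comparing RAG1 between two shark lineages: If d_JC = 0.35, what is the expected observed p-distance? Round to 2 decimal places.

p = (3/4)(1 − e^(−4d/3)) = 0.75 × (1 − e^(-0.466667)) = 0.75 × (1 − 0.627089) = 0.279683.

0.28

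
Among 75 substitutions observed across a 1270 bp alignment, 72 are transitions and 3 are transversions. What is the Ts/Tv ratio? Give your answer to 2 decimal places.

24.00

R = 72/3 = 24.00.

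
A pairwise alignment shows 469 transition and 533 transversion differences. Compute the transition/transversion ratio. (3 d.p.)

R = 469/533 = 0.879924… ≈ 0.880 (to 3 d.p.).

0.880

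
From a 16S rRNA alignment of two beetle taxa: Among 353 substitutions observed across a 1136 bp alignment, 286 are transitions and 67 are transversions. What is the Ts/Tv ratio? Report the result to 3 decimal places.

4.269

R = 286/67 = 4.268656… ≈ 4.269 (to 3 d.p.).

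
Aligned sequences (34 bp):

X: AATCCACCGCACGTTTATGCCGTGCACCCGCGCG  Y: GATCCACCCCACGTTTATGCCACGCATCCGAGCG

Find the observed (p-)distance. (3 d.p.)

The sequences differ at 6 of 34 positions (sites 1, 9, 22, 23, 27, 31).
p = 6/34 = 0.176470… ≈ 0.176 (to 3 d.p.).

0.176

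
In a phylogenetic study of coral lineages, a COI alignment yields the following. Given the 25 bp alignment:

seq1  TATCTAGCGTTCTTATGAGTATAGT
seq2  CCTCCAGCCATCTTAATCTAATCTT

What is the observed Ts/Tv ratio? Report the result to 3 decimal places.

Transitions are A↔G and C↔T; transversions are all other mismatches.
Transitions: 2. Transversions: 10.
R = 2/10 = 0.200.

0.200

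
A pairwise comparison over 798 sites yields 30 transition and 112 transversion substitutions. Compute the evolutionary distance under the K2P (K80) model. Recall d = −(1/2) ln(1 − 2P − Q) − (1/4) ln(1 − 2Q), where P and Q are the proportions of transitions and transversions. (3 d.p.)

P = 30/798 ≈ 0.037594 and Q = 112/798 ≈ 0.140351.
Under the Kimura two-parameter model, d = −½ ln(1 − 2P − Q) − ¼ ln(1 − 2Q).
1 − 2P − Q = 0.784461, giving −½ ln(0.784461) = 0.121379.
1 − 2Q = 0.719298, giving −¼ ln(0.719298) = 0.082370.
d = 0.121379 + 0.082370 = 0.203749.

0.204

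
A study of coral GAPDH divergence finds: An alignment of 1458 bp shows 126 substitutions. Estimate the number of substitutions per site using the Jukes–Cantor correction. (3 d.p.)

p = 126/1458 ≈ 0.08642.
d = −(3/4) ln(1 − 4p/3) = −0.75 ln(1 − 0.115227) = −0.75 ln(0.884773)
  = −0.75 × (-0.122424) = 0.091818 substitutions/site.

0.092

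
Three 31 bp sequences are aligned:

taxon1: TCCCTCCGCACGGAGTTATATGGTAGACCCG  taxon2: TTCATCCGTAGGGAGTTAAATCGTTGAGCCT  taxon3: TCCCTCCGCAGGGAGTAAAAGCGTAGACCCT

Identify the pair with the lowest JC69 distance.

taxon1 and taxon3

taxon1–taxon2: 9/31 differ, p = 0.290, d = 0.367.
taxon1–taxon3: 6/31 differ, p = 0.194, d = 0.224.
taxon2–taxon3: 7/31 differ, p = 0.226, d = 0.269.
The smallest distance is between taxon1 and taxon3.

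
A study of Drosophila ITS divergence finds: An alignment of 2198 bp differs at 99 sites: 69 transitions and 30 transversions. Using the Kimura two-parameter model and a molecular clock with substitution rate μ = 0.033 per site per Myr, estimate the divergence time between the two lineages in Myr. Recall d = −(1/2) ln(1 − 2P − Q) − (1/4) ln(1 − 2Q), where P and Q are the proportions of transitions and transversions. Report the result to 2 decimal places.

P = 69/2198 ≈ 0.031392 and Q = 30/2198 ≈ 0.013649.
Under the Kimura two-parameter model, d = −½ ln(1 − 2P − Q) − ¼ ln(1 − 2Q).
1 − 2P − Q = 0.923567, giving −½ ln(0.923567) = 0.039756.
1 − 2Q = 0.972702, giving −¼ ln(0.972702) = 0.006919.
d = 0.039756 + 0.006919 = 0.046675.
Under a molecular clock d = 2μt, so t = d/(2μ) = 0.046675 / (2 × 0.033) = 0.71 Myr.

0.71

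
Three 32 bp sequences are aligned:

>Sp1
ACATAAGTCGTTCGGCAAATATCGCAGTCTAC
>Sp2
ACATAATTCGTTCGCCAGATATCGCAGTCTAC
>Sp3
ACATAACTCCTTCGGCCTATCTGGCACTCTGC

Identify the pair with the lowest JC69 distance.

Sp1–Sp2: 3/32 differ, p = 0.094, d = 0.100.
Sp1–Sp3: 8/32 differ, p = 0.250, d = 0.304.
Sp2–Sp3: 9/32 differ, p = 0.281, d = 0.353.
The smallest distance is between Sp1 and Sp2.

Sp1 and Sp2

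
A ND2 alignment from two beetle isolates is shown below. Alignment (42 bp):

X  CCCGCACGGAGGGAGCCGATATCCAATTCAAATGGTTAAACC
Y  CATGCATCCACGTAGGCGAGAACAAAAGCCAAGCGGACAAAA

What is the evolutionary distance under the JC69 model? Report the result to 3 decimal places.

The sequences differ at 21 of 42 sites, so p = 21/42 = 0.5.
d = −(3/4) ln(1 − 4p/3) = −0.75 ln(1 − 0.666667) = −0.75 ln(0.333333)
  = −0.75 × (-1.098613) = 0.823960 substitutions/site.

0.824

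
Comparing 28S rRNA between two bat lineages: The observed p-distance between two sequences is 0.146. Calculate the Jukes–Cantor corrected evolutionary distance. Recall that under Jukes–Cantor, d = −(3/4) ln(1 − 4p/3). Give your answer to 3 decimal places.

d = −(3/4) ln(1 − 4p/3) = −0.75 ln(1 − 0.194667) = −0.75 ln(0.805333)
  = −0.75 × (-0.216499) = 0.162374 substitutions/site.

0.162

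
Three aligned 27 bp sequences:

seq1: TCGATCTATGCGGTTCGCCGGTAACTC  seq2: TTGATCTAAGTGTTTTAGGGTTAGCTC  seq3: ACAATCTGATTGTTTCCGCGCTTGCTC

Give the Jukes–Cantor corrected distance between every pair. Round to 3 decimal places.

d(seq1,seq2) = 0.511, d(seq1,seq3) = 0.673, d(seq2,seq3) = 0.511

seq1–seq2: 10/27 sites differ → p ≈ 0.37037, d = −0.75 ln(1 − 0.493827) = 0.510658 ≈ 0.511.
seq1–seq3: 12/27 sites differ → p ≈ 0.444444, d = −0.75 ln(1 − 0.592592) = 0.673455 ≈ 0.673.
seq2–seq3: 10/27 sites differ → p ≈ 0.37037, d = −0.75 ln(1 − 0.493827) = 0.510658 ≈ 0.511.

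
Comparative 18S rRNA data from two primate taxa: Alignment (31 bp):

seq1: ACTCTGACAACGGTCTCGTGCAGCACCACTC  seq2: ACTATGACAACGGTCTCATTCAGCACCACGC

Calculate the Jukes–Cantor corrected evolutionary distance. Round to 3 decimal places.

0.142

The sequences differ at 4 of 31 sites (4, 18, 20, 30), so p = 4/31 ≈ 0.129032.
d = −(3/4) ln(1 − 4p/3) = −0.75 ln(1 − 0.172043) = −0.75 ln(0.827957)
  = −0.75 × (-0.188794) = 0.141596 substitutions/site.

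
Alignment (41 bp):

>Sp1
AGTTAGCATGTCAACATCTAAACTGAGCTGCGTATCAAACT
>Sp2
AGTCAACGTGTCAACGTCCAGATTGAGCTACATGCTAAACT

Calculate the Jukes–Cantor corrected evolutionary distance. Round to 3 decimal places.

The sequences differ at 12 of 41 sites, so p = 12/41 ≈ 0.292683.
d = −(3/4) ln(1 − 4p/3) = −0.75 ln(1 − 0.390244) = −0.75 ln(0.609756)
  = −0.75 × (-0.494696) = 0.371022 substitutions/site.

0.371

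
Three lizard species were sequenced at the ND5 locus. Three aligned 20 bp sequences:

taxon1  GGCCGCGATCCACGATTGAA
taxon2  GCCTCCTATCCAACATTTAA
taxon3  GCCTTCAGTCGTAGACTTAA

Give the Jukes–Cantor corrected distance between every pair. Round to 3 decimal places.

d(taxon1,taxon2) = 0.471, d(taxon1,taxon3) = 0.824, d(taxon2,taxon3) = 0.471

taxon1–taxon2: 7/20 sites differ → p = 0.35, d = −0.75 ln(1 − 0.466667) = 0.471457 ≈ 0.471.
taxon1–taxon3: 10/20 sites differ → p = 0.5, d = −0.75 ln(1 − 0.666667) = 0.823960 ≈ 0.824.
taxon2–taxon3: 7/20 sites differ → p = 0.35, d = −0.75 ln(1 − 0.466667) = 0.471457 ≈ 0.471.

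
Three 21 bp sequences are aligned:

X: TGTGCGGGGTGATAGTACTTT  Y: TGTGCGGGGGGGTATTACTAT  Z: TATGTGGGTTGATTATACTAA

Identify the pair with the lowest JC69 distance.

X and Y

X–Y: 4/21 differ, p = 0.190, d = 0.220.
X–Z: 7/21 differ, p = 0.333, d = 0.441.
Y–Z: 8/21 differ, p = 0.381, d = 0.532.
The smallest distance is between X and Y.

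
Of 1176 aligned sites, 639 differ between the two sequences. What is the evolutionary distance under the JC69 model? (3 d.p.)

0.967

p = 639/1176 ≈ 0.543367.
d = −(3/4) ln(1 − 4p/3) = −0.75 ln(1 − 0.724489) = −0.75 ln(0.275511)
  = −0.75 × (-1.289128) = 0.966846 substitutions/site.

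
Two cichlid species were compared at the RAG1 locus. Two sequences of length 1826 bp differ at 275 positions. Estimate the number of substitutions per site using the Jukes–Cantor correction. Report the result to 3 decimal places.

0.168

p = 275/1826 ≈ 0.150602.
d = −(3/4) ln(1 − 4p/3) = −0.75 ln(1 − 0.200803) = −0.75 ln(0.799197)
  = −0.75 × (-0.224148) = 0.168111 substitutions/site.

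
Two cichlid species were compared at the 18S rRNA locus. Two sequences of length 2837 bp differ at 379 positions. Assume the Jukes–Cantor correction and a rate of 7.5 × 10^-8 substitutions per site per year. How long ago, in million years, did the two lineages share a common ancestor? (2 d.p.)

0.98

p = 379/2837 ≈ 0.133592.
d = −(3/4) ln(1 − 4p/3) = −0.75 ln(1 − 0.178123) = −0.75 ln(0.821877)
  = −0.75 × (-0.196165) = 0.147124 substitutions/site.
Under a molecular clock d = 2μt, so t = d/(2μ) = 0.147124 / (2 × 7.5 × 10^-8) = 0.98 million years.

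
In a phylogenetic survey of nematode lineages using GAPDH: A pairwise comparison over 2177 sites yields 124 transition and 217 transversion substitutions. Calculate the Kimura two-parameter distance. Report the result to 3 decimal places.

P = 124/2177 ≈ 0.056959 and Q = 217/2177 ≈ 0.099678.
Under the Kimura two-parameter model, d = −½ ln(1 − 2P − Q) − ¼ ln(1 − 2Q).
1 − 2P − Q = 0.786404, giving −½ ln(0.786404) = 0.120142.
1 − 2Q = 0.800644, giving −¼ ln(0.800644) = 0.055585.
d = 0.120142 + 0.055585 = 0.175727.

0.176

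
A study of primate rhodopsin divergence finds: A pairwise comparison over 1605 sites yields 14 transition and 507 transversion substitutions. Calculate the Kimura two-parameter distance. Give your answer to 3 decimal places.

0.452

P = 14/1605 ≈ 0.008723 and Q = 507/1605 ≈ 0.315888.
Under the Kimura two-parameter model, d = −½ ln(1 − 2P − Q) − ¼ ln(1 − 2Q).
1 − 2P − Q = 0.666666, giving −½ ln(0.666666) = 0.202733.
1 − 2Q = 0.368224, giving −¼ ln(0.368224) = 0.249766.
d = 0.202733 + 0.249766 = 0.452499.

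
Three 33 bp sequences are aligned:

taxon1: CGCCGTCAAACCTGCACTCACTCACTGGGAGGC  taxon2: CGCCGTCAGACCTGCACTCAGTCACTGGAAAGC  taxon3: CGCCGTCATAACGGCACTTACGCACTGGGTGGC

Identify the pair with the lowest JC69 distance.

taxon1–taxon2: 4/33 differ, p = 0.121, d = 0.132.
taxon1–taxon3: 6/33 differ, p = 0.182, d = 0.208.
taxon2–taxon3: 9/33 differ, p = 0.273, d = 0.339.
The smallest distance is between taxon1 and taxon2.

taxon1 and taxon2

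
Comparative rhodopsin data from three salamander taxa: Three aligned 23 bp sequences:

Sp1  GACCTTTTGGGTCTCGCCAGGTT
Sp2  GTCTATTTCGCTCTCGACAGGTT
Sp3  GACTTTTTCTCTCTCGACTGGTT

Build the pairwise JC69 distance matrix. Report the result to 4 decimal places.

Sp1–Sp2: 6/23 sites differ → p ≈ 0.26087, d = −0.75 ln(1 − 0.347827) = 0.320584 ≈ 0.3206.
Sp1–Sp3: 6/23 sites differ → p ≈ 0.26087, d = −0.75 ln(1 − 0.347827) = 0.320584 ≈ 0.3206.
Sp2–Sp3: 4/23 sites differ → p ≈ 0.173913, d = −0.75 ln(1 − 0.231884) = 0.197861 ≈ 0.1979.

d(Sp1,Sp2) = 0.3206, d(Sp1,Sp3) = 0.3206, d(Sp2,Sp3) = 0.1979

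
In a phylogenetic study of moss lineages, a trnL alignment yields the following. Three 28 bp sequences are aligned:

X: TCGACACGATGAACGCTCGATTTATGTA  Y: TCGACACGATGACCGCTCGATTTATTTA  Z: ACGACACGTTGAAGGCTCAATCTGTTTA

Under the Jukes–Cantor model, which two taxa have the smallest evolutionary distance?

X–Y: 2/28 differ, p = 0.071, d = 0.075.
X–Z: 7/28 differ, p = 0.250, d = 0.304.
Y–Z: 7/28 differ, p = 0.250, d = 0.304.
The smallest distance is between X and Y.

X and Y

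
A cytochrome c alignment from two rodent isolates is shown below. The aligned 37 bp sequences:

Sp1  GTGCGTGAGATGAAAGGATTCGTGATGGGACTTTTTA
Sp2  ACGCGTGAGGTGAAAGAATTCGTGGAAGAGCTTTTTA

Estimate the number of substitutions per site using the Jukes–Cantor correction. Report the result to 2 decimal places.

0.29

The sequences differ at 9 of 37 sites (1, 2, 10, 17, 25, 26, 27, 29, 30), so p = 9/37 ≈ 0.243243.
d = −(3/4) ln(1 − 4p/3) = −0.75 ln(1 − 0.324324) = −0.75 ln(0.675676)
  = −0.75 × (-0.392042) = 0.294032 substitutions/site.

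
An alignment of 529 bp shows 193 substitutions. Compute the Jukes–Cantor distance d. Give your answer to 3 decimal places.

0.500

p = 193/529 ≈ 0.364839.
d = −(3/4) ln(1 − 4p/3) = −0.75 ln(1 − 0.486452) = −0.75 ln(0.513548)
  = −0.75 × (-0.666412) = 0.499809 substitutions/site.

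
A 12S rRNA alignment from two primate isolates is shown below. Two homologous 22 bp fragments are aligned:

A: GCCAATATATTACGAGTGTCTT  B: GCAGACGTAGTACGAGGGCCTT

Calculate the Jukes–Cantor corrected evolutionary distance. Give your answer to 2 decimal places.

The sequences differ at 7 of 22 sites (3, 4, 6, 7, 10, 17, 19), so p = 7/22 ≈ 0.318182.
d = −(3/4) ln(1 − 4p/3) = −0.75 ln(1 − 0.424243) = −0.75 ln(0.575757)
  = −0.75 × (-0.552070) = 0.414053 substitutions/site.

0.41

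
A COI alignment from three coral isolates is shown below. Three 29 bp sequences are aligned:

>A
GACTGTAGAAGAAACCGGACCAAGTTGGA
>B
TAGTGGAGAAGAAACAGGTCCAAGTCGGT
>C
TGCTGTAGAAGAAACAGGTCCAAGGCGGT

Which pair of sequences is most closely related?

B and C

A–B: 7/29 differ, p = 0.241, d = 0.291.
A–C: 7/29 differ, p = 0.241, d = 0.291.
B–C: 4/29 differ, p = 0.138, d = 0.152.
The smallest distance is between B and C.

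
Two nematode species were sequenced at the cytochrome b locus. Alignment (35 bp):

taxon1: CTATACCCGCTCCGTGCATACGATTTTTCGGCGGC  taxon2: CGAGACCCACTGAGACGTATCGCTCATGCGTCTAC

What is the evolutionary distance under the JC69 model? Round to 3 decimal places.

The sequences differ at 18 of 35 sites, so p = 18/35 ≈ 0.514286.
d = −(3/4) ln(1 − 4p/3) = −0.75 ln(1 − 0.685715) = −0.75 ln(0.314285)
  = −0.75 × (-1.157455) = 0.868091 substitutions/site.

0.868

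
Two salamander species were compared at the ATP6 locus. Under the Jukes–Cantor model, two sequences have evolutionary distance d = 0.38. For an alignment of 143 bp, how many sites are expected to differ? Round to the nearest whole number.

43

Invert JC69: p = (3/4)(1 − e^(−4d/3)) = 0.75 × (1 − e^(-0.506667)) = 0.75 × (1 − 0.602500) = 0.298125.
Expected differing sites = pL ≈ 0.298125 × 143 = 42.631875 ≈ 43.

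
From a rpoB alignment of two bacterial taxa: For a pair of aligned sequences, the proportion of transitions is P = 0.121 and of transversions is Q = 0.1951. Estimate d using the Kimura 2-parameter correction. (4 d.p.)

Under the Kimura two-parameter model, d = −½ ln(1 − 2P − Q) − ¼ ln(1 − 2Q).
1 − 2P − Q = 0.5629, giving −½ ln(0.5629) = 0.287327.
1 − 2Q = 0.6098, giving −¼ ln(0.6098) = 0.123656.
d = 0.287327 + 0.123656 = 0.410983.

0.4110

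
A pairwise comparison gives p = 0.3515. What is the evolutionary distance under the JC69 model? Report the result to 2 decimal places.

d = −(3/4) ln(1 − 4p/3) = −0.75 ln(1 − 0.468667) = −0.75 ln(0.531333)
  = −0.75 × (-0.632366) = 0.474275 substitutions/site.

0.47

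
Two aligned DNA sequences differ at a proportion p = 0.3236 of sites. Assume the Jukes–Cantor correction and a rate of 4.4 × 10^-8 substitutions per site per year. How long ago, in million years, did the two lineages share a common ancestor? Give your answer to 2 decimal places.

d = −(3/4) ln(1 − 4p/3) = −0.75 ln(1 − 0.431467) = −0.75 ln(0.568533)
  = −0.75 × (-0.564696) = 0.423522 substitutions/site.
Under a molecular clock d = 2μt, so t = d/(2μ) = 0.423522 / (2 × 4.4 × 10^-8) = 4.81 million years.

4.81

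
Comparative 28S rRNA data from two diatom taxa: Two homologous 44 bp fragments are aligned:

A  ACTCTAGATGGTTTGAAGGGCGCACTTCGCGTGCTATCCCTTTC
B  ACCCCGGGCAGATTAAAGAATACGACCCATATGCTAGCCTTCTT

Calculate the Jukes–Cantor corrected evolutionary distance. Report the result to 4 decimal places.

0.8954

The sequences differ at 23 of 44 sites, so p = 23/44 ≈ 0.522727.
d = −(3/4) ln(1 − 4p/3) = −0.75 ln(1 − 0.696969) = −0.75 ln(0.303031)
  = −0.75 × (-1.193920) = 0.895440 substitutions/site.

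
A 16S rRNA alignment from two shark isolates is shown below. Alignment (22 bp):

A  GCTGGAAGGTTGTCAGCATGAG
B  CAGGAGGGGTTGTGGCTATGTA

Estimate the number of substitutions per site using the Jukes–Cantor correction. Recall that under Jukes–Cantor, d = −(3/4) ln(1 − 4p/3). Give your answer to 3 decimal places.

0.974

The sequences differ at 12 of 22 sites, so p = 12/22 ≈ 0.545455.
d = −(3/4) ln(1 − 4p/3) = −0.75 ln(1 − 0.727273) = −0.75 ln(0.272727)
  = −0.75 × (-1.299284) = 0.974463 substitutions/site.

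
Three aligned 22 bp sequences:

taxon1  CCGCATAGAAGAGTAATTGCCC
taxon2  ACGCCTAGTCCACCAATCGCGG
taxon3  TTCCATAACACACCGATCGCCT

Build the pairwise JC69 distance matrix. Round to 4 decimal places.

taxon1–taxon2: 10/22 sites differ → p ≈ 0.454545, d = −0.75 ln(1 − 0.60606) = 0.698667 ≈ 0.6987.
taxon1–taxon3: 11/22 sites differ → p = 0.5, d = −0.75 ln(1 − 0.666667) = 0.823960 ≈ 0.8240.
taxon2–taxon3: 10/22 sites differ → p ≈ 0.454545, d = −0.75 ln(1 − 0.60606) = 0.698667 ≈ 0.6987.

d(taxon1,taxon2) = 0.6987, d(taxon1,taxon3) = 0.8240, d(taxon2,taxon3) = 0.6987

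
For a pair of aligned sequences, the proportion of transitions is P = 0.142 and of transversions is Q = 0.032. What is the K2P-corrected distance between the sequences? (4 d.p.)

Under the Kimura two-parameter model, d = −½ ln(1 − 2P − Q) − ¼ ln(1 − 2Q).
1 − 2P − Q = 0.684, giving −½ ln(0.684) = 0.189899.
1 − 2Q = 0.936, giving −¼ ln(0.936) = 0.016535.
d = 0.189899 + 0.016535 = 0.206434.

0.2064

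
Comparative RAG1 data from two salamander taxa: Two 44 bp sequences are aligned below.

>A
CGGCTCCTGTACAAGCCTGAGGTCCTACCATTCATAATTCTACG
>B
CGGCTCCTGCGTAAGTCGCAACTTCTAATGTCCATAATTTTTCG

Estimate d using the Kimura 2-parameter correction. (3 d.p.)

0.484

Of 44 sites, 10 differences are transitions and 5 are transversions, so P = 10/44 ≈ 0.227273 and Q = 5/44 ≈ 0.113636.
Under the Kimura two-parameter model, d = −½ ln(1 − 2P − Q) − ¼ ln(1 − 2Q).
1 − 2P − Q = 0.431818, giving −½ ln(0.431818) = 0.419876.
1 − 2Q = 0.772728, giving −¼ ln(0.772728) = 0.064457.
d = 0.419876 + 0.064457 = 0.484333.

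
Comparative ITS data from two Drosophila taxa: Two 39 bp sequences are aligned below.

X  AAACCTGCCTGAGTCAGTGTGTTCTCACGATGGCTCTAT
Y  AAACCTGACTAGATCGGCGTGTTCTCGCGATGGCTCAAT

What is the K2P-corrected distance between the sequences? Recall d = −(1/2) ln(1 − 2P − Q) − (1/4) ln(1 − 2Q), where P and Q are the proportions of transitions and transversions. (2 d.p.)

Of 39 sites, 6 differences are transitions and 2 are transversions, so P = 6/39 ≈ 0.153846 and Q = 2/39 ≈ 0.051282.
Under the Kimura two-parameter model, d = −½ ln(1 − 2P − Q) − ¼ ln(1 − 2Q).
1 − 2P − Q = 0.641026, giving −½ ln(0.641026) = 0.222343.
1 − 2Q = 0.897436, giving −¼ ln(0.897436) = 0.027053.
d = 0.222343 + 0.027053 = 0.249396.

0.25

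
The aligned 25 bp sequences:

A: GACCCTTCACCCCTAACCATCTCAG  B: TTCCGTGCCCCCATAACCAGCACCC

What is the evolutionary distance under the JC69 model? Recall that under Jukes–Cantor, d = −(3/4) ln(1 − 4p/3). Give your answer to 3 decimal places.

The sequences differ at 10 of 25 sites (1, 2, 5, 7, 9, 13, 20, 22, 24, 25), so p = 10/25 = 0.4.
d = −(3/4) ln(1 − 4p/3) = −0.75 ln(1 − 0.533333) = −0.75 ln(0.466667)
  = −0.75 × (-0.762139) = 0.571604 substitutions/site.

0.572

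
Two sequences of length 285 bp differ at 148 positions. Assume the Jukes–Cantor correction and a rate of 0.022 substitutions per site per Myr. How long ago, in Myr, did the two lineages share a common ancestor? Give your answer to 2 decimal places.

p = 148/285 ≈ 0.519298.
d = −(3/4) ln(1 − 4p/3) = −0.75 ln(1 − 0.692397) = −0.75 ln(0.307603)
  = −0.75 × (-1.178945) = 0.884209 substitutions/site.
Under a molecular clock d = 2μt, so t = d/(2μ) = 0.884209 / (2 × 0.022) = 20.10 Myr.

20.10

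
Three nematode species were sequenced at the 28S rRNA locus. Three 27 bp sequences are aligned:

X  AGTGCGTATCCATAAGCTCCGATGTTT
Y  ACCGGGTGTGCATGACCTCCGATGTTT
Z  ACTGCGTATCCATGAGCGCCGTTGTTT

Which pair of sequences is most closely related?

X–Y: 7/27 differ, p = 0.259, d = 0.318.
X–Z: 4/27 differ, p = 0.148, d = 0.165.
Y–Z: 7/27 differ, p = 0.259, d = 0.318.
The smallest distance is between X and Z.

X and Z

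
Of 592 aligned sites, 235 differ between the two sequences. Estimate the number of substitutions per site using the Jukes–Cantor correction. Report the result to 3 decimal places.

0.565

p = 235/592 ≈ 0.396959.
d = −(3/4) ln(1 − 4p/3) = −0.75 ln(1 − 0.529279) = −0.75 ln(0.470721)
  = −0.75 × (-0.753490) = 0.565118 substitutions/site.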